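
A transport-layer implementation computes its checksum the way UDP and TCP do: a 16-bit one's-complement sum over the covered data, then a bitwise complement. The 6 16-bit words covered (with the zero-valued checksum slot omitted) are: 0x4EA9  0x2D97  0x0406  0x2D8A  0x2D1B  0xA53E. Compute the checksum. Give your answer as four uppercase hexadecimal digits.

7FD5

One's-complement addition (fold any carry out of bit 15 back into bit 0):
  0x4EA9 + 0x2D97 = 0x07C40
  0x7C40 + 0x0406 = 0x08046
  0x8046 + 0x2D8A = 0x0ADD0
  0xADD0 + 0x2D1B = 0x0DAEB
  0xDAEB + 0xA53E = 0x18029 → wrap carry → 0x802A
One's-complement sum = 0x802A.
Checksum = ~0x802A & 0xFFFF = 0x7FD5.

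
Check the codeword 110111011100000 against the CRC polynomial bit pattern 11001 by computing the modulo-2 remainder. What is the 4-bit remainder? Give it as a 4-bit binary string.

1011

Modulo-2 division of 110111011100000 by 11001:
  pos 0: 11011 XOR 11001 = 00010
  pos 3: 10101 XOR 11001 = 01100
  pos 4: 11001 XOR 11001 = 00000
  pos 9: 10000 XOR 11001 = 01001
  pos 10: 10010 XOR 11001 = 01011
Remainder = 1011 (nonzero — an error is detected).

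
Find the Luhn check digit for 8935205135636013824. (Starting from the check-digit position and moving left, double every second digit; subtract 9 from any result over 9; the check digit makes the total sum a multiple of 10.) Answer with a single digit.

5

Partial digits right→left: 4 2 8 3 1 0 6 3 6 5 3 1 5 0 2 5 3 9 8
Double every second digit counting from the check-digit position (so the 1st, 3rd, 5th, ... of the partial from the right).
  doubled (with −9 where >9): 8 7 2 3 3 6 1 4 6 7 → sum 47
  kept as-is: 2 3 0 3 5 1 0 5 9 → sum 28
Total = 47 + 28 = 75.
Check digit = (10 − (75 mod 10)) mod 10 = 5.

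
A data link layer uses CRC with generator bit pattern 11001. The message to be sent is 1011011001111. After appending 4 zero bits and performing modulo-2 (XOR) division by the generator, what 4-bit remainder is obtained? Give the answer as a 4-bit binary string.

0101

Append 4 zeros: 10110110011110000. Divide by 11001 (XOR where the leading bit is 1):
  pos 0: 10110 XOR 11001 = 01111
  pos 1: 11111 XOR 11001 = 00110
  pos 3: 11010 XOR 11001 = 00011
  pos 6: 11011 XOR 11001 = 00010
  pos 9: 10110 XOR 11001 = 01111
  pos 10: 11110 XOR 11001 = 00111
  pos 12: 11100 XOR 11001 = 00101
Remainder (last 4 bits) = 0101. This is the CRC / FCS.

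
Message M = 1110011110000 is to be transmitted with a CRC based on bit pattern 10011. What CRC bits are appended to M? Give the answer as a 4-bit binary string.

Append 4 zeros: 11100111100000000. Divide by 10011 (XOR where the leading bit is 1):
  pos 0: 11100 XOR 10011 = 01111
  pos 1: 11111 XOR 10011 = 01100
  pos 2: 11001 XOR 10011 = 01010
  pos 3: 10101 XOR 10011 = 00110
  pos 5: 11010 XOR 10011 = 01001
  pos 6: 10010 XOR 10011 = 00001
  pos 10: 10000 XOR 10011 = 00011
Remainder (last 4 bits) = 1100. This is the CRC / FCS.

1100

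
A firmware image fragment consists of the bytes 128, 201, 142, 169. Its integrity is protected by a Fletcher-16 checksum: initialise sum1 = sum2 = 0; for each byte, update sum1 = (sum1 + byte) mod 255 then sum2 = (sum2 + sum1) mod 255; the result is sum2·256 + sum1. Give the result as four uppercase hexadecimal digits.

Running sums (mod 255):
  after byte 0 (128): sum1=128, sum2=128
  after byte 1 (201): sum1=74, sum2=202
  after byte 2 (142): sum1=216, sum2=163
  after byte 3 (169): sum1=130, sum2=38
Checksum = sum2·256 + sum1 = 38·256 + 130 = 9858 = 0x2682.

2682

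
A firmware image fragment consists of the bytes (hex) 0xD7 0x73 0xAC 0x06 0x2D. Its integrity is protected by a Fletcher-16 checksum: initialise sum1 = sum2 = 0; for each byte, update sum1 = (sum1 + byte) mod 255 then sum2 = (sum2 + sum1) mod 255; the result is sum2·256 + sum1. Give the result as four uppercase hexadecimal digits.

Running sums (mod 255):
  after byte 0 (0xD7): sum1=215, sum2=215
  after byte 1 (0x73): sum1=75, sum2=35
  after byte 2 (0xAC): sum1=247, sum2=27
  after byte 3 (0x06): sum1=253, sum2=25
  after byte 4 (0x2D): sum1=43, sum2=68
Checksum = sum2·256 + sum1 = 68·256 + 43 = 17451 = 0x442B.

442B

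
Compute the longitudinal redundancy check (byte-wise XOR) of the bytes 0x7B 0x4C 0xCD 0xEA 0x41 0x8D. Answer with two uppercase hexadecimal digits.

DC

XOR the bytes together:
  start with 0x7B
  0x7B ⊕ 0x4C = 0x37
  0x37 ⊕ 0xCD = 0xFA
  0xFA ⊕ 0xEA = 0x10
  0x10 ⊕ 0x41 = 0x51
  0x51 ⊕ 0x8D = 0xDC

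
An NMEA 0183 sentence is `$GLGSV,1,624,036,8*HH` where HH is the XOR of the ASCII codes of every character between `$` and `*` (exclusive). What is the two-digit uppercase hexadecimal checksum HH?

45

XOR the ASCII codes of the payload characters:
  'G' = 0x47 → acc = 0x47
  'L' = 0x4C → acc = 0x0B
  'G' = 0x47 → acc = 0x4C
  'S' = 0x53 → acc = 0x1F
  'V' = 0x56 → acc = 0x49
  ',' = 0x2C → acc = 0x65
  '1' = 0x31 → acc = 0x54
  ',' = 0x2C → acc = 0x78
  '6' = 0x36 → acc = 0x4E
  '2' = 0x32 → acc = 0x7C
  '4' = 0x34 → acc = 0x48
  ',' = 0x2C → acc = 0x64
  '0' = 0x30 → acc = 0x54
  '3' = 0x33 → acc = 0x67
  '6' = 0x36 → acc = 0x51
  ',' = 0x2C → acc = 0x7D
  '8' = 0x38 → acc = 0x45
Checksum = 0x45.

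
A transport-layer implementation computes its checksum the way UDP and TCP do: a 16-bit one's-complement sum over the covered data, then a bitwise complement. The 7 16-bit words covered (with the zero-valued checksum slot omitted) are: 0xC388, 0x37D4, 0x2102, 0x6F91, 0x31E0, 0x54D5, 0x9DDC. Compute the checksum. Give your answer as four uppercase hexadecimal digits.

One's-complement addition (fold any carry out of bit 15 back into bit 0):
  0xC388 + 0x37D4 = 0x0FB5C
  0xFB5C + 0x2102 = 0x11C5E → wrap carry → 0x1C5F
  0x1C5F + 0x6F91 = 0x08BF0
  0x8BF0 + 0x31E0 = 0x0BDD0
  0xBDD0 + 0x54D5 = 0x112A5 → wrap carry → 0x12A6
  0x12A6 + 0x9DDC = 0x0B082
One's-complement sum = 0xB082.
Checksum = ~0xB082 & 0xFFFF = 0x4F7D.

4F7D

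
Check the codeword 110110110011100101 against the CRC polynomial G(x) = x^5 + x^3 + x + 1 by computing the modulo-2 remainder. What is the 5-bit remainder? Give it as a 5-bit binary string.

01101

Modulo-2 division of 110110110011100101 by 101011:
  pos 0: 110110 XOR 101011 = 011101
  pos 1: 111011 XOR 101011 = 010000
  pos 2: 100001 XOR 101011 = 001010
  pos 4: 101000 XOR 101011 = 000011
  pos 8: 111110 XOR 101011 = 010101
  pos 9: 101010 XOR 101011 = 000001
Remainder = 01101 (nonzero — an error is detected).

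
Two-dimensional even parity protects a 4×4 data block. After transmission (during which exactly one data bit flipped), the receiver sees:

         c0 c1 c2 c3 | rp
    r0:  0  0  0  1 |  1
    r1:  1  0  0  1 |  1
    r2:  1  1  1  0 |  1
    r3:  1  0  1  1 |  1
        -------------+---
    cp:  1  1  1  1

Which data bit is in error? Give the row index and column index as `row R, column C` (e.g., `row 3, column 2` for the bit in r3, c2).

Recompute each row's even parity and compare to rp:
  r0: data parity 1, sent rp 1 → ok
  r1: data parity 0, sent rp 1 → mismatch
  r2: data parity 1, sent rp 1 → ok
  r3: data parity 1, sent rp 1 → ok
Recompute each column's even parity and compare to cp:
  c0: data parity 1, sent cp 1 → ok
  c1: data parity 1, sent cp 1 → ok
  c2: data parity 0, sent cp 1 → mismatch
  c3: data parity 1, sent cp 1 → ok
Exactly one row (r1) and one column (c2) fail → the flipped bit is at their intersection.

row 1, column 2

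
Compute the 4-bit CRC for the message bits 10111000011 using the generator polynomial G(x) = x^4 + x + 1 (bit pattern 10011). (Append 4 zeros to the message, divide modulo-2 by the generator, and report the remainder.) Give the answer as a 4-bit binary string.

Append 4 zeros: 101110000110000. Divide by 10011 (XOR where the leading bit is 1):
  pos 0: 10111 XOR 10011 = 00100
  pos 2: 10000 XOR 10011 = 00011
  pos 5: 11001 XOR 10011 = 01010
  pos 6: 10101 XOR 10011 = 00110
  pos 8: 11000 XOR 10011 = 01011
  pos 9: 10110 XOR 10011 = 00101
Remainder (last 4 bits) = 1010. This is the CRC / FCS.

1010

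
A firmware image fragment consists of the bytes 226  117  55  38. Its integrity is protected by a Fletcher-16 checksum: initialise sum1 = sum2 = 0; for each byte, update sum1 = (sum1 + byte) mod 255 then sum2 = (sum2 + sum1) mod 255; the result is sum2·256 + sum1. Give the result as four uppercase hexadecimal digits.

Running sums (mod 255):
  after byte 0 (226): sum1=226, sum2=226
  after byte 1 (117): sum1=88, sum2=59
  after byte 2 (55): sum1=143, sum2=202
  after byte 3 (38): sum1=181, sum2=128
Checksum = sum2·256 + sum1 = 128·256 + 181 = 32949 = 0x80B5.

80B5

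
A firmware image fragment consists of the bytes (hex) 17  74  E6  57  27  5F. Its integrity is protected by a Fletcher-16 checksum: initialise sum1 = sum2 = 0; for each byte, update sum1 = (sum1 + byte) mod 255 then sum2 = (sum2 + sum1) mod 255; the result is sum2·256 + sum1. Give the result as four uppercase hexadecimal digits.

2050

Running sums (mod 255):
  after byte 0 (17): sum1=23, sum2=23
  after byte 1 (74): sum1=139, sum2=162
  after byte 2 (E6): sum1=114, sum2=21
  after byte 3 (57): sum1=201, sum2=222
  after byte 4 (27): sum1=240, sum2=207
  after byte 5 (5F): sum1=80, sum2=32
Checksum = sum2·256 + sum1 = 32·256 + 80 = 8272 = 0x2050.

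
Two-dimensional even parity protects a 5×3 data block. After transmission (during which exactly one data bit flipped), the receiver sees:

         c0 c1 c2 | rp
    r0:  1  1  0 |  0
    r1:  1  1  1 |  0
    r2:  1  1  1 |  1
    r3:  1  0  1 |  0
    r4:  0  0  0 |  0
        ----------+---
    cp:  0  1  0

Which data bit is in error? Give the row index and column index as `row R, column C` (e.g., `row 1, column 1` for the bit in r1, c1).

Recompute each row's even parity and compare to rp:
  r0: data parity 0, sent rp 0 → ok
  r1: data parity 1, sent rp 0 → mismatch
  r2: data parity 1, sent rp 1 → ok
  r3: data parity 0, sent rp 0 → ok
  r4: data parity 0, sent rp 0 → ok
Recompute each column's even parity and compare to cp:
  c0: data parity 0, sent cp 0 → ok
  c1: data parity 1, sent cp 1 → ok
  c2: data parity 1, sent cp 0 → mismatch
Exactly one row (r1) and one column (c2) fail → the flipped bit is at their intersection.

row 1, column 2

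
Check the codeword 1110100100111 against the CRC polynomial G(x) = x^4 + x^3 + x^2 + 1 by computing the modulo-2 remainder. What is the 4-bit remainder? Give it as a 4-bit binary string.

Modulo-2 division of 1110100100111 by 11101:
  pos 0: 11101 XOR 11101 = 00000
  pos 7: 10011 XOR 11101 = 01110
  pos 8: 11101 XOR 11101 = 00000
Remainder = 0000 (zero — the frame passes the CRC check).

0000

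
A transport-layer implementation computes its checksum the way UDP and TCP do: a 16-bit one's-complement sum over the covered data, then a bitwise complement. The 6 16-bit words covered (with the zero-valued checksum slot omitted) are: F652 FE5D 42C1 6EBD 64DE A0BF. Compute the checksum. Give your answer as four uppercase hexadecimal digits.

One's-complement addition (fold any carry out of bit 15 back into bit 0):
  0xF652 + 0xFE5D = 0x1F4AF → wrap carry → 0xF4B0
  0xF4B0 + 0x42C1 = 0x13771 → wrap carry → 0x3772
  0x3772 + 0x6EBD = 0x0A62F
  0xA62F + 0x64DE = 0x10B0D → wrap carry → 0x0B0E
  0x0B0E + 0xA0BF = 0x0ABCD
One's-complement sum = 0xABCD.
Checksum = ~0xABCD & 0xFFFF = 0x5432.

5432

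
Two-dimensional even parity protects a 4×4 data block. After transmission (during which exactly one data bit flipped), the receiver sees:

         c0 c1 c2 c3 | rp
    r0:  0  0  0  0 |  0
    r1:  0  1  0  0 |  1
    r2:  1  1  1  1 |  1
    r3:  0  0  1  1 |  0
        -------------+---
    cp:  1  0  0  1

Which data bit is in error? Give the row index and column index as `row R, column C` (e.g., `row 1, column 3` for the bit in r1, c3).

Recompute each row's even parity and compare to rp:
  r0: data parity 0, sent rp 0 → ok
  r1: data parity 1, sent rp 1 → ok
  r2: data parity 0, sent rp 1 → mismatch
  r3: data parity 0, sent rp 0 → ok
Recompute each column's even parity and compare to cp:
  c0: data parity 1, sent cp 1 → ok
  c1: data parity 0, sent cp 0 → ok
  c2: data parity 0, sent cp 0 → ok
  c3: data parity 0, sent cp 1 → mismatch
Exactly one row (r2) and one column (c3) fail → the flipped bit is at their intersection.

row 2, column 3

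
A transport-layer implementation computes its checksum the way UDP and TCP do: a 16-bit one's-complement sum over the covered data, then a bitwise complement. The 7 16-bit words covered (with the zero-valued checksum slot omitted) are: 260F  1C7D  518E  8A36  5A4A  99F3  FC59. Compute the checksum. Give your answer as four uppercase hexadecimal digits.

F116

One's-complement addition (fold any carry out of bit 15 back into bit 0):
  0x260F + 0x1C7D = 0x0428C
  0x428C + 0x518E = 0x0941A
  0x941A + 0x8A36 = 0x11E50 → wrap carry → 0x1E51
  0x1E51 + 0x5A4A = 0x0789B
  0x789B + 0x99F3 = 0x1128E → wrap carry → 0x128F
  0x128F + 0xFC59 = 0x10EE8 → wrap carry → 0x0EE9
One's-complement sum = 0x0EE9.
Checksum = ~0x0EE9 & 0xFFFF = 0xF116.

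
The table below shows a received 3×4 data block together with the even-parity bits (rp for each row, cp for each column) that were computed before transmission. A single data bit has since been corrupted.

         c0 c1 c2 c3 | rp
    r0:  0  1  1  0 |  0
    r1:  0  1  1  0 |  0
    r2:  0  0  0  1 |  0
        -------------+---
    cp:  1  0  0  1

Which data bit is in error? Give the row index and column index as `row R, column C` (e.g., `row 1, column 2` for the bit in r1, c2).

Recompute each row's even parity and compare to rp:
  r0: data parity 0, sent rp 0 → ok
  r1: data parity 0, sent rp 0 → ok
  r2: data parity 1, sent rp 0 → mismatch
Recompute each column's even parity and compare to cp:
  c0: data parity 0, sent cp 1 → mismatch
  c1: data parity 0, sent cp 0 → ok
  c2: data parity 0, sent cp 0 → ok
  c3: data parity 1, sent cp 1 → ok
Exactly one row (r2) and one column (c0) fail → the flipped bit is at their intersection.

row 2, column 0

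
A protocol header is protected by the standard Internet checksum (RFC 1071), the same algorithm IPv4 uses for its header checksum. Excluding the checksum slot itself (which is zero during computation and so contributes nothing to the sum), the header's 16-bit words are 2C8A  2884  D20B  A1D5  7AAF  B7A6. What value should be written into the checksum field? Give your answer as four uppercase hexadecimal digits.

One's-complement addition (fold any carry out of bit 15 back into bit 0):
  0x2C8A + 0x2884 = 0x0550E
  0x550E + 0xD20B = 0x12719 → wrap carry → 0x271A
  0x271A + 0xA1D5 = 0x0C8EF
  0xC8EF + 0x7AAF = 0x1439E → wrap carry → 0x439F
  0x439F + 0xB7A6 = 0x0FB45
One's-complement sum = 0xFB45.
Checksum = ~0xFB45 & 0xFFFF = 0x04BA.

04BA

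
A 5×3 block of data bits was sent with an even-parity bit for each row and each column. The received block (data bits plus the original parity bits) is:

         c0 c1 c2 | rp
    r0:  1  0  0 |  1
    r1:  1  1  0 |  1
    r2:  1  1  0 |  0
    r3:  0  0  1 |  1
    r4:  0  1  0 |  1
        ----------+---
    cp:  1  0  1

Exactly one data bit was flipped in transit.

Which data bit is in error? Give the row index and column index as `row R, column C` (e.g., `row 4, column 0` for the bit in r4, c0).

row 1, column 1

Recompute each row's even parity and compare to rp:
  r0: data parity 1, sent rp 1 → ok
  r1: data parity 0, sent rp 1 → mismatch
  r2: data parity 0, sent rp 0 → ok
  r3: data parity 1, sent rp 1 → ok
  r4: data parity 1, sent rp 1 → ok
Recompute each column's even parity and compare to cp:
  c0: data parity 1, sent cp 1 → ok
  c1: data parity 1, sent cp 0 → mismatch
  c2: data parity 1, sent cp 1 → ok
Exactly one row (r1) and one column (c1) fail → the flipped bit is at their intersection.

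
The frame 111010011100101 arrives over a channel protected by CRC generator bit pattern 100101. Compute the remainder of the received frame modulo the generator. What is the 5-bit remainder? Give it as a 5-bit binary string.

00000

Modulo-2 division of 111010011100101 by 100101:
  pos 0: 111010 XOR 100101 = 011111
  pos 1: 111110 XOR 100101 = 011011
  pos 2: 110111 XOR 100101 = 010010
  pos 3: 100101 XOR 100101 = 000000
  pos 9: 100101 XOR 100101 = 000000
Remainder = 00000 (zero — the frame passes the CRC check).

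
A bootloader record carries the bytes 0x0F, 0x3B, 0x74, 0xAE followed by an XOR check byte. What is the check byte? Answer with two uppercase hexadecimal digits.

XOR the bytes together:
  start with 0x0F
  0x0F ⊕ 0x3B = 0x34
  0x34 ⊕ 0x74 = 0x40
  0x40 ⊕ 0xAE = 0xEE

EE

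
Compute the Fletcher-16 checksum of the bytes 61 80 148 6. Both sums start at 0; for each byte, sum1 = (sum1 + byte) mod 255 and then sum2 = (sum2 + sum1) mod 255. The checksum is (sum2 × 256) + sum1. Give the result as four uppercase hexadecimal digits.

1528

Running sums (mod 255):
  after byte 0 (61): sum1=61, sum2=61
  after byte 1 (80): sum1=141, sum2=202
  after byte 2 (148): sum1=34, sum2=236
  after byte 3 (6): sum1=40, sum2=21
Checksum = sum2·256 + sum1 = 21·256 + 40 = 5416 = 0x1528.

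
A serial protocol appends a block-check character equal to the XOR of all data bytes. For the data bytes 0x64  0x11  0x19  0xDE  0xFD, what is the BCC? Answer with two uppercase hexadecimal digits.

4F

XOR the bytes together:
  start with 0x64
  0x64 ⊕ 0x11 = 0x75
  0x75 ⊕ 0x19 = 0x6C
  0x6C ⊕ 0xDE = 0xB2
  0xB2 ⊕ 0xFD = 0x4F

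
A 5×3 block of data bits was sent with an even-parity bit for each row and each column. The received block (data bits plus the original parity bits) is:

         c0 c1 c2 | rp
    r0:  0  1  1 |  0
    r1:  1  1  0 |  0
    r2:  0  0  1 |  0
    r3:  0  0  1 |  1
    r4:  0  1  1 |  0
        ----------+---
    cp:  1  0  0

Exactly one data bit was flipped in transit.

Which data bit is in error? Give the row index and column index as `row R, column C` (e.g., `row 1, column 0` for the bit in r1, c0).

row 2, column 1

Recompute each row's even parity and compare to rp:
  r0: data parity 0, sent rp 0 → ok
  r1: data parity 0, sent rp 0 → ok
  r2: data parity 1, sent rp 0 → mismatch
  r3: data parity 1, sent rp 1 → ok
  r4: data parity 0, sent rp 0 → ok
Recompute each column's even parity and compare to cp:
  c0: data parity 1, sent cp 1 → ok
  c1: data parity 1, sent cp 0 → mismatch
  c2: data parity 0, sent cp 0 → ok
Exactly one row (r2) and one column (c1) fail → the flipped bit is at their intersection.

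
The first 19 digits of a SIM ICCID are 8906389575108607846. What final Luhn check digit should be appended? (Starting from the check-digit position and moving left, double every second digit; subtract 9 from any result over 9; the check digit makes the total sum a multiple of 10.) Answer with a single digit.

4

Partial digits right→left: 6 4 8 7 0 6 8 0 1 5 7 5 9 8 3 6 0 9 8
Double every second digit counting from the check-digit position (so the 1st, 3rd, 5th, ... of the partial from the right).
  doubled (with −9 where >9): 3 7 0 7 2 5 9 6 0 7 → sum 46
  kept as-is: 4 7 6 0 5 5 8 6 9 → sum 50
Total = 46 + 50 = 96.
Check digit = (10 − (96 mod 10)) mod 10 = 4.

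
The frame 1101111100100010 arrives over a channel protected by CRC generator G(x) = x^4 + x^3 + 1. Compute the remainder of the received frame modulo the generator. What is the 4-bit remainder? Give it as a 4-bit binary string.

1011

Modulo-2 division of 1101111100100010 by 11001:
  pos 0: 11011 XOR 11001 = 00010
  pos 3: 10111 XOR 11001 = 01110
  pos 4: 11100 XOR 11001 = 00101
  pos 6: 10101 XOR 11001 = 01100
  pos 7: 11000 XOR 11001 = 00001
  pos 11: 10010 XOR 11001 = 01011
Remainder = 1011 (nonzero — an error is detected).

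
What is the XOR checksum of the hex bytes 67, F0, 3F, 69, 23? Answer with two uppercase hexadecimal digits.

XOR the bytes together:
  start with 0x67
  0x67 ⊕ 0xF0 = 0x97
  0x97 ⊕ 0x3F = 0xA8
  0xA8 ⊕ 0x69 = 0xC1
  0xC1 ⊕ 0x23 = 0xE2

E2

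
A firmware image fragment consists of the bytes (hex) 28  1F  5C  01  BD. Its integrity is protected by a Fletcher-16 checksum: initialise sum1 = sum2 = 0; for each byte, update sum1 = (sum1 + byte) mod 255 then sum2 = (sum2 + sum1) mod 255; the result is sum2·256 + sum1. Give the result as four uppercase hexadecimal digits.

Running sums (mod 255):
  after byte 0 (28): sum1=40, sum2=40
  after byte 1 (1F): sum1=71, sum2=111
  after byte 2 (5C): sum1=163, sum2=19
  after byte 3 (01): sum1=164, sum2=183
  after byte 4 (BD): sum1=98, sum2=26
Checksum = sum2·256 + sum1 = 26·256 + 98 = 6754 = 0x1A62.

1A62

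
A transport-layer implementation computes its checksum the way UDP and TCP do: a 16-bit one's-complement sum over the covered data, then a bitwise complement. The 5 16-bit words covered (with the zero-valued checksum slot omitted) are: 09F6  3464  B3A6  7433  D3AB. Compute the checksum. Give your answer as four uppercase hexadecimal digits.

C61F

One's-complement addition (fold any carry out of bit 15 back into bit 0):
  0x09F6 + 0x3464 = 0x03E5A
  0x3E5A + 0xB3A6 = 0x0F200
  0xF200 + 0x7433 = 0x16633 → wrap carry → 0x6634
  0x6634 + 0xD3AB = 0x139DF → wrap carry → 0x39E0
One's-complement sum = 0x39E0.
Checksum = ~0x39E0 & 0xFFFF = 0xC61F.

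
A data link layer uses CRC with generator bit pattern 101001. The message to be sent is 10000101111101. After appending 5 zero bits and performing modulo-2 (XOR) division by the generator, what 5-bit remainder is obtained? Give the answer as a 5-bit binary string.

10011

Append 5 zeros: 1000010111110100000. Divide by 101001 (XOR where the leading bit is 1):
  pos 0: 100001 XOR 101001 = 001000
  pos 2: 100001 XOR 101001 = 001000
  pos 4: 100011 XOR 101001 = 001010
  pos 6: 101011 XOR 101001 = 000010
  pos 10: 100100 XOR 101001 = 001101
  pos 12: 110100 XOR 101001 = 011101
  pos 13: 111010 XOR 101001 = 010011
Remainder (last 5 bits) = 10011. This is the CRC / FCS.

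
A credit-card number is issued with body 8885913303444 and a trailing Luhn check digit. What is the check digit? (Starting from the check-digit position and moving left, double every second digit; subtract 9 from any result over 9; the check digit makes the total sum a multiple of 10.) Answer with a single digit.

1

Partial digits right→left: 4 4 4 3 0 3 3 1 9 5 8 8 8
Double every second digit counting from the check-digit position (so the 1st, 3rd, 5th, ... of the partial from the right).
  doubled (with −9 where >9): 8 8 0 6 9 7 7 → sum 45
  kept as-is: 4 3 3 1 5 8 → sum 24
Total = 45 + 24 = 69.
Check digit = (10 − (69 mod 10)) mod 10 = 1.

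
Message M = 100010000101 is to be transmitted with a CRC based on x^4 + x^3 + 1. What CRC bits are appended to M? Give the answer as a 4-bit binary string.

Append 4 zeros: 1000100001010000. Divide by 11001 (XOR where the leading bit is 1):
  pos 0: 10001 XOR 11001 = 01000
  pos 1: 10000 XOR 11001 = 01001
  pos 2: 10010 XOR 11001 = 01011
  pos 3: 10110 XOR 11001 = 01111
  pos 4: 11110 XOR 11001 = 00111
  pos 6: 11110 XOR 11001 = 00111
  pos 8: 11110 XOR 11001 = 00111
  pos 10: 11100 XOR 11001 = 00101
Remainder (last 4 bits) = 1010. This is the CRC / FCS.

1010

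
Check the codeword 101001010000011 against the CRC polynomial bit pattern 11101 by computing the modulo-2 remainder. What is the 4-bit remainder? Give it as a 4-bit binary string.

0000

Modulo-2 division of 101001010000011 by 11101:
  pos 0: 10100 XOR 11101 = 01001
  pos 1: 10011 XOR 11101 = 01110
  pos 2: 11100 XOR 11101 = 00001
  pos 6: 11000 XOR 11101 = 00101
  pos 8: 10100 XOR 11101 = 01001
  pos 9: 10011 XOR 11101 = 01110
  pos 10: 11101 XOR 11101 = 00000
Remainder = 0000 (zero — the frame passes the CRC check).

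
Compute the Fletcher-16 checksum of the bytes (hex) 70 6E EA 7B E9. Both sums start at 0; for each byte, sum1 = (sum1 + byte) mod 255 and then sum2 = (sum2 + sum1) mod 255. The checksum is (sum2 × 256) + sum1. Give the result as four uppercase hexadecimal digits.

8D2F

Running sums (mod 255):
  after byte 0 (70): sum1=112, sum2=112
  after byte 1 (6E): sum1=222, sum2=79
  after byte 2 (EA): sum1=201, sum2=25
  after byte 3 (7B): sum1=69, sum2=94
  after byte 4 (E9): sum1=47, sum2=141
Checksum = sum2·256 + sum1 = 141·256 + 47 = 36143 = 0x8D2F.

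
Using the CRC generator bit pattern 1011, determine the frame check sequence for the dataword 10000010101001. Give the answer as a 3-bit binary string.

011

Append 3 zeros: 10000010101001000. Divide by 1011 (XOR where the leading bit is 1):
  pos 0: 1000 XOR 1011 = 0011
  pos 2: 1100 XOR 1011 = 0111
  pos 3: 1111 XOR 1011 = 0100
  pos 4: 1000 XOR 1011 = 0011
  pos 6: 1110 XOR 1011 = 0101
  pos 7: 1011 XOR 1011 = 0000
  pos 13: 1000 XOR 1011 = 0011
Remainder (last 3 bits) = 011. This is the CRC / FCS.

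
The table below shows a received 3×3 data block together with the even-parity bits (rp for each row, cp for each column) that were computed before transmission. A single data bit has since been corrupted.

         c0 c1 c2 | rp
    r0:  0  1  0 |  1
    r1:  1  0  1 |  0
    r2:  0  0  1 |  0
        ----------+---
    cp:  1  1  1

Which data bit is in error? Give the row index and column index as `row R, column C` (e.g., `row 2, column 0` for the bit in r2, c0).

row 2, column 2

Recompute each row's even parity and compare to rp:
  r0: data parity 1, sent rp 1 → ok
  r1: data parity 0, sent rp 0 → ok
  r2: data parity 1, sent rp 0 → mismatch
Recompute each column's even parity and compare to cp:
  c0: data parity 1, sent cp 1 → ok
  c1: data parity 1, sent cp 1 → ok
  c2: data parity 0, sent cp 1 → mismatch
Exactly one row (r2) and one column (c2) fail → the flipped bit is at their intersection.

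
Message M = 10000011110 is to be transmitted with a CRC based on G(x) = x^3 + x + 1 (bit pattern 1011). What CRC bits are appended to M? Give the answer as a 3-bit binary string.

000

Append 3 zeros: 10000011110000. Divide by 1011 (XOR where the leading bit is 1):
  pos 0: 1000 XOR 1011 = 0011
  pos 2: 1100 XOR 1011 = 0111
  pos 3: 1111 XOR 1011 = 0100
  pos 4: 1001 XOR 1011 = 0010
  pos 6: 1011 XOR 1011 = 0000
Remainder (last 3 bits) = 000. This is the CRC / FCS.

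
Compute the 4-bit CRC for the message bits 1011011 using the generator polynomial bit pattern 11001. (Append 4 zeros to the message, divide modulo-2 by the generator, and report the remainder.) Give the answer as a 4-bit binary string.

Append 4 zeros: 10110110000. Divide by 11001 (XOR where the leading bit is 1):
  pos 0: 10110 XOR 11001 = 01111
  pos 1: 11111 XOR 11001 = 00110
  pos 3: 11010 XOR 11001 = 00011
  pos 6: 11000 XOR 11001 = 00001
Remainder (last 4 bits) = 0001. This is the CRC / FCS.

0001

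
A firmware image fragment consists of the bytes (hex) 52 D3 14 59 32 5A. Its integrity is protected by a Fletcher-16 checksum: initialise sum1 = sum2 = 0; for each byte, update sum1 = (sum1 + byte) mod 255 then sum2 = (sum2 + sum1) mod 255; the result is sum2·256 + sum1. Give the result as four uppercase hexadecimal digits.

2C20

Running sums (mod 255):
  after byte 0 (52): sum1=82, sum2=82
  after byte 1 (D3): sum1=38, sum2=120
  after byte 2 (14): sum1=58, sum2=178
  after byte 3 (59): sum1=147, sum2=70
  after byte 4 (32): sum1=197, sum2=12
  after byte 5 (5A): sum1=32, sum2=44
Checksum = sum2·256 + sum1 = 44·256 + 32 = 11296 = 0x2C20.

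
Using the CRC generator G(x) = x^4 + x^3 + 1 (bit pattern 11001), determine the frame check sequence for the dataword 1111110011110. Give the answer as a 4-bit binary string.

Append 4 zeros: 11111100111100000. Divide by 11001 (XOR where the leading bit is 1):
  pos 0: 11111 XOR 11001 = 00110
  pos 2: 11010 XOR 11001 = 00011
  pos 5: 11011 XOR 11001 = 00010
  pos 8: 10110 XOR 11001 = 01111
  pos 9: 11110 XOR 11001 = 00111
  pos 11: 11100 XOR 11001 = 00101
Remainder (last 4 bits) = 1010. This is the CRC / FCS.

1010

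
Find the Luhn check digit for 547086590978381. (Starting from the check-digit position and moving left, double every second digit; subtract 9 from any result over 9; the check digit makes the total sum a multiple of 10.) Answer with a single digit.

9

Partial digits right→left: 1 8 3 8 7 9 0 9 5 6 8 0 7 4 5
Double every second digit counting from the check-digit position (so the 1st, 3rd, 5th, ... of the partial from the right).
  doubled (with −9 where >9): 2 6 5 0 1 7 5 1 → sum 27
  kept as-is: 8 8 9 9 6 0 4 → sum 44
Total = 27 + 44 = 71.
Check digit = (10 − (71 mod 10)) mod 10 = 9.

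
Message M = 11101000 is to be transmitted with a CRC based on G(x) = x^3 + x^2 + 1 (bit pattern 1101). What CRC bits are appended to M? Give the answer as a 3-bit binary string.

101

Append 3 zeros: 11101000000. Divide by 1101 (XOR where the leading bit is 1):
  pos 0: 1110 XOR 1101 = 0011
  pos 2: 1110 XOR 1101 = 0011
  pos 4: 1100 XOR 1101 = 0001
  pos 7: 1000 XOR 1101 = 0101
Remainder (last 3 bits) = 101. This is the CRC / FCS.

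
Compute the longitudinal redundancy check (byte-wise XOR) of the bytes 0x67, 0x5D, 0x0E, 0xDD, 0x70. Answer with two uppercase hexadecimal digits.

XOR the bytes together:
  start with 0x67
  0x67 ⊕ 0x5D = 0x3A
  0x3A ⊕ 0x0E = 0x34
  0x34 ⊕ 0xDD = 0xE9
  0xE9 ⊕ 0x70 = 0x99

99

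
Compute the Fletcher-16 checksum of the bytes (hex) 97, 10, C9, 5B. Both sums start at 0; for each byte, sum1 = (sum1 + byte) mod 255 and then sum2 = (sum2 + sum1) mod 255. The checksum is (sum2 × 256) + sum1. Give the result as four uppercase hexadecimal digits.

Running sums (mod 255):
  after byte 0 (97): sum1=151, sum2=151
  after byte 1 (10): sum1=167, sum2=63
  after byte 2 (C9): sum1=113, sum2=176
  after byte 3 (5B): sum1=204, sum2=125
Checksum = sum2·256 + sum1 = 125·256 + 204 = 32204 = 0x7DCC.

7DCC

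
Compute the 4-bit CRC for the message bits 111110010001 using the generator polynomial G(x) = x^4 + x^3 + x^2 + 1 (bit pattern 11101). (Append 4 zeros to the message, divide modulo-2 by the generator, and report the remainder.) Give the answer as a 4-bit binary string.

1000

Append 4 zeros: 1111100100010000. Divide by 11101 (XOR where the leading bit is 1):
  pos 0: 11111 XOR 11101 = 00010
  pos 3: 10001 XOR 11101 = 01100
  pos 4: 11000 XOR 11101 = 00101
  pos 6: 10100 XOR 11101 = 01001
  pos 7: 10011 XOR 11101 = 01110
  pos 8: 11100 XOR 11101 = 00001
Remainder (last 4 bits) = 1000. This is the CRC / FCS.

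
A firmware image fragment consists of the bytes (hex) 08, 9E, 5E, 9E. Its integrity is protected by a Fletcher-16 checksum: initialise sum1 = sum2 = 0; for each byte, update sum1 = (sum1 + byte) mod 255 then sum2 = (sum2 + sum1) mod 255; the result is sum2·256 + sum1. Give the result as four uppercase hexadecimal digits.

57A3

Running sums (mod 255):
  after byte 0 (08): sum1=8, sum2=8
  after byte 1 (9E): sum1=166, sum2=174
  after byte 2 (5E): sum1=5, sum2=179
  after byte 3 (9E): sum1=163, sum2=87
Checksum = sum2·256 + sum1 = 87·256 + 163 = 22435 = 0x57A3.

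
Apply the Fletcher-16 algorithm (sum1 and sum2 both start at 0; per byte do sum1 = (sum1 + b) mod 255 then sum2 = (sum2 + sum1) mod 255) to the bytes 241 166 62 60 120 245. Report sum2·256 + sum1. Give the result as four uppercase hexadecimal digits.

Running sums (mod 255):
  after byte 0 (241): sum1=241, sum2=241
  after byte 1 (166): sum1=152, sum2=138
  after byte 2 (62): sum1=214, sum2=97
  after byte 3 (60): sum1=19, sum2=116
  after byte 4 (120): sum1=139, sum2=0
  after byte 5 (245): sum1=129, sum2=129
Checksum = sum2·256 + sum1 = 129·256 + 129 = 33153 = 0x8181.

8181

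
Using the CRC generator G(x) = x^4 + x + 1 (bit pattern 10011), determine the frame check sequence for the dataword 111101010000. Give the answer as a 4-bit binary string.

1000

Append 4 zeros: 1111010100000000. Divide by 10011 (XOR where the leading bit is 1):
  pos 0: 11110 XOR 10011 = 01101
  pos 1: 11011 XOR 10011 = 01000
  pos 2: 10000 XOR 10011 = 00011
  pos 5: 11100 XOR 10011 = 01111
  pos 6: 11110 XOR 10011 = 01101
  pos 7: 11010 XOR 10011 = 01001
  pos 8: 10010 XOR 10011 = 00001
Remainder (last 4 bits) = 1000. This is the CRC / FCS.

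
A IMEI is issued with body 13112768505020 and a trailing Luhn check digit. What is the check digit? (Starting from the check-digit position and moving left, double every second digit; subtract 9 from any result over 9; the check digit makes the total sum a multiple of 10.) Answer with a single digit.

8

Partial digits right→left: 0 2 0 5 0 5 8 6 7 2 1 1 3 1
Double every second digit counting from the check-digit position (so the 1st, 3rd, 5th, ... of the partial from the right).
  doubled (with −9 where >9): 0 0 0 7 5 2 6 → sum 20
  kept as-is: 2 5 5 6 2 1 1 → sum 22
Total = 20 + 22 = 42.
Check digit = (10 − (42 mod 10)) mod 10 = 8.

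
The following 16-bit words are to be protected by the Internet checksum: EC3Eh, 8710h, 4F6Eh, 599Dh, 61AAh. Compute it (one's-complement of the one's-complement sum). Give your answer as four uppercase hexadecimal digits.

One's-complement addition (fold any carry out of bit 15 back into bit 0):
  0xEC3E + 0x8710 = 0x1734E → wrap carry → 0x734F
  0x734F + 0x4F6E = 0x0C2BD
  0xC2BD + 0x599D = 0x11C5A → wrap carry → 0x1C5B
  0x1C5B + 0x61AA = 0x07E05
One's-complement sum = 0x7E05.
Checksum = ~0x7E05 & 0xFFFF = 0x81FA.

81FA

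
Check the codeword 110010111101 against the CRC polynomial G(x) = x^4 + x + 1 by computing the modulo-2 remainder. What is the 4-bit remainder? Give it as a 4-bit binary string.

1010

Modulo-2 division of 110010111101 by 10011:
  pos 0: 11001 XOR 10011 = 01010
  pos 1: 10100 XOR 10011 = 00111
  pos 3: 11111 XOR 10011 = 01100
  pos 4: 11001 XOR 10011 = 01010
  pos 5: 10101 XOR 10011 = 00110
  pos 7: 11001 XOR 10011 = 01010
Remainder = 1010 (nonzero — an error is detected).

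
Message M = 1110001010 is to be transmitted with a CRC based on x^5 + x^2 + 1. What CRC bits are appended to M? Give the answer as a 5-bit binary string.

01000

Append 5 zeros: 111000101000000. Divide by 100101 (XOR where the leading bit is 1):
  pos 0: 111000 XOR 100101 = 011101
  pos 1: 111011 XOR 100101 = 011110
  pos 2: 111100 XOR 100101 = 011001
  pos 3: 110011 XOR 100101 = 010110
  pos 4: 101100 XOR 100101 = 001001
  pos 6: 100100 XOR 100101 = 000001
Remainder (last 5 bits) = 01000. This is the CRC / FCS.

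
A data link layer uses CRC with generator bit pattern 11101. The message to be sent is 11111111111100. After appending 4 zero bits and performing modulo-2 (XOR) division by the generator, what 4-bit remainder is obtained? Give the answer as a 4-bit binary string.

1010

Append 4 zeros: 111111111111000000. Divide by 11101 (XOR where the leading bit is 1):
  pos 0: 11111 XOR 11101 = 00010
  pos 3: 10111 XOR 11101 = 01010
  pos 4: 10101 XOR 11101 = 01000
  pos 5: 10001 XOR 11101 = 01100
  pos 6: 11001 XOR 11101 = 00100
  pos 8: 10010 XOR 11101 = 01111
  pos 9: 11110 XOR 11101 = 00011
  pos 12: 11000 XOR 11101 = 00101
Remainder (last 4 bits) = 1010. This is the CRC / FCS.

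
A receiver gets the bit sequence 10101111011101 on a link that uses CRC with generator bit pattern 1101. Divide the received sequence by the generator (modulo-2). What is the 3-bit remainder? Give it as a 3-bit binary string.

Modulo-2 division of 10101111011101 by 1101:
  pos 0: 1010 XOR 1101 = 0111
  pos 1: 1111 XOR 1101 = 0010
  pos 3: 1011 XOR 1101 = 0110
  pos 4: 1101 XOR 1101 = 0000
  pos 9: 1110 XOR 1101 = 0011
Remainder = 111 (nonzero — an error is detected).

111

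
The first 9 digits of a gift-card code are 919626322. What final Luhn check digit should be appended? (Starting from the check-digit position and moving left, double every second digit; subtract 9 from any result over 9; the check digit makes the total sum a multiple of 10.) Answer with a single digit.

3

Partial digits right→left: 2 2 3 6 2 6 9 1 9
Double every second digit counting from the check-digit position (so the 1st, 3rd, 5th, ... of the partial from the right).
  doubled (with −9 where >9): 4 6 4 9 9 → sum 32
  kept as-is: 2 6 6 1 → sum 15
Total = 32 + 15 = 47.
Check digit = (10 − (47 mod 10)) mod 10 = 3.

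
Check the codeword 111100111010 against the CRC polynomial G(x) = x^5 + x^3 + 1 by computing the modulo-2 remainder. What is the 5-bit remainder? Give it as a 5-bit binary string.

Modulo-2 division of 111100111010 by 101001:
  pos 0: 111100 XOR 101001 = 010101
  pos 1: 101011 XOR 101001 = 000010
  pos 5: 101101 XOR 101001 = 000100
Remainder = 01000 (nonzero — an error is detected).

01000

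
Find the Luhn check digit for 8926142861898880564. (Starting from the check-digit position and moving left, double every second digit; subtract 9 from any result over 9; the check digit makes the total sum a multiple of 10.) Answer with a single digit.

Partial digits right→left: 4 6 5 0 8 8 8 9 8 1 6 8 2 4 1 6 2 9 8
Double every second digit counting from the check-digit position (so the 1st, 3rd, 5th, ... of the partial from the right).
  doubled (with −9 where >9): 8 1 7 7 7 3 4 2 4 7 → sum 50
  kept as-is: 6 0 8 9 1 8 4 6 9 → sum 51
Total = 50 + 51 = 101.
Check digit = (10 − (101 mod 10)) mod 10 = 9.

9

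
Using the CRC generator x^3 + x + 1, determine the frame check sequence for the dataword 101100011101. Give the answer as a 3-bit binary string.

Append 3 zeros: 101100011101000. Divide by 1011 (XOR where the leading bit is 1):
  pos 0: 1011 XOR 1011 = 0000
  pos 7: 1110 XOR 1011 = 0101
  pos 8: 1011 XOR 1011 = 0000
Remainder (last 3 bits) = 000. This is the CRC / FCS.

000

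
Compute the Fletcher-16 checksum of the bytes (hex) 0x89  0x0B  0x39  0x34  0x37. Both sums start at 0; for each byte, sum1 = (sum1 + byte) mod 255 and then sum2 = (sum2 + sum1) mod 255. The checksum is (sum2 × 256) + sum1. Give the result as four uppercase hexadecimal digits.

2739

Running sums (mod 255):
  after byte 0 (0x89): sum1=137, sum2=137
  after byte 1 (0x0B): sum1=148, sum2=30
  after byte 2 (0x39): sum1=205, sum2=235
  after byte 3 (0x34): sum1=2, sum2=237
  after byte 4 (0x37): sum1=57, sum2=39
Checksum = sum2·256 + sum1 = 39·256 + 57 = 10041 = 0x2739.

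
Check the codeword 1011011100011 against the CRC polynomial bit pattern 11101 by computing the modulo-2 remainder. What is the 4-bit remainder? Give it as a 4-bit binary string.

Modulo-2 division of 1011011100011 by 11101:
  pos 0: 10110 XOR 11101 = 01011
  pos 1: 10111 XOR 11101 = 01010
  pos 2: 10101 XOR 11101 = 01000
  pos 3: 10001 XOR 11101 = 01100
  pos 4: 11000 XOR 11101 = 00101
  pos 6: 10100 XOR 11101 = 01001
  pos 7: 10011 XOR 11101 = 01110
  pos 8: 11101 XOR 11101 = 00000
Remainder = 0000 (zero — the frame passes the CRC check).

0000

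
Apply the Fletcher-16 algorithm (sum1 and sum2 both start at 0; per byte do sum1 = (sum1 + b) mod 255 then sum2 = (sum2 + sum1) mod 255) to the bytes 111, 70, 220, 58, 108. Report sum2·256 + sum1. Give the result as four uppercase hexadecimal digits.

BD39

Running sums (mod 255):
  after byte 0 (111): sum1=111, sum2=111
  after byte 1 (70): sum1=181, sum2=37
  after byte 2 (220): sum1=146, sum2=183
  after byte 3 (58): sum1=204, sum2=132
  after byte 4 (108): sum1=57, sum2=189
Checksum = sum2·256 + sum1 = 189·256 + 57 = 48441 = 0xBD39.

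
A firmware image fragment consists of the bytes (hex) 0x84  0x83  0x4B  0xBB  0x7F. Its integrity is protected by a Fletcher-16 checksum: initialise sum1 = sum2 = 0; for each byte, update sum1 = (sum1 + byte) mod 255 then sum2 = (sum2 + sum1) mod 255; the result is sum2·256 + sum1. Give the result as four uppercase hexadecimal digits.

Running sums (mod 255):
  after byte 0 (0x84): sum1=132, sum2=132
  after byte 1 (0x83): sum1=8, sum2=140
  after byte 2 (0x4B): sum1=83, sum2=223
  after byte 3 (0xBB): sum1=15, sum2=238
  after byte 4 (0x7F): sum1=142, sum2=125
Checksum = sum2·256 + sum1 = 125·256 + 142 = 32142 = 0x7D8E.

7D8E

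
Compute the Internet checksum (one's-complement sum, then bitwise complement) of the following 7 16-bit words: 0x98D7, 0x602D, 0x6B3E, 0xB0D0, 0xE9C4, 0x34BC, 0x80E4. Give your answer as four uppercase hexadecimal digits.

4B86

One's-complement addition (fold any carry out of bit 15 back into bit 0):
  0x98D7 + 0x602D = 0x0F904
  0xF904 + 0x6B3E = 0x16442 → wrap carry → 0x6443
  0x6443 + 0xB0D0 = 0x11513 → wrap carry → 0x1514
  0x1514 + 0xE9C4 = 0x0FED8
  0xFED8 + 0x34BC = 0x13394 → wrap carry → 0x3395
  0x3395 + 0x80E4 = 0x0B479
One's-complement sum = 0xB479.
Checksum = ~0xB479 & 0xFFFF = 0x4B86.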